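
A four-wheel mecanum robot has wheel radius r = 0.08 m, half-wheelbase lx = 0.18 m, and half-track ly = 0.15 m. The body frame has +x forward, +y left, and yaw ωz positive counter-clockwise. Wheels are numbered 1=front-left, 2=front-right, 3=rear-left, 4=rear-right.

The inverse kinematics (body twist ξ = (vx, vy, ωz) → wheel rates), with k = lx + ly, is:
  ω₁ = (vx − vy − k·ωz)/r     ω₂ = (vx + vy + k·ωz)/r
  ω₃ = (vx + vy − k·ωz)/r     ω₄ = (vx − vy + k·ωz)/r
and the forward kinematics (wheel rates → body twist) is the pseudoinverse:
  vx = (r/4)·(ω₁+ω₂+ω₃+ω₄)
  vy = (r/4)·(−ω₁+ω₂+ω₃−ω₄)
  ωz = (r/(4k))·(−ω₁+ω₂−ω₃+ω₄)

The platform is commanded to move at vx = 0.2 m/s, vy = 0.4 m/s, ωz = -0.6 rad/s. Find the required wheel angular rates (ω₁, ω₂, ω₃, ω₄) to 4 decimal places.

k = lx + ly = 0.18 + 0.15 = 0.3300;  k·ωz = 0.3300·-0.6 = -0.1980
ω₁ (FL) = (vx − vy − k·ωz)/r = -0.0020/0.08 = -0.0250
ω₂ (FR) = (vx + vy + k·ωz)/r = 0.4020/0.08 = 5.0250
ω₃ (RL) = (vx + vy − k·ωz)/r = 0.7980/0.08 = 9.9750
ω₄ (RR) = (vx − vy + k·ωz)/r = -0.3980/0.08 = -4.9750

(-0.0250, 5.0250, 9.9750, -4.9750)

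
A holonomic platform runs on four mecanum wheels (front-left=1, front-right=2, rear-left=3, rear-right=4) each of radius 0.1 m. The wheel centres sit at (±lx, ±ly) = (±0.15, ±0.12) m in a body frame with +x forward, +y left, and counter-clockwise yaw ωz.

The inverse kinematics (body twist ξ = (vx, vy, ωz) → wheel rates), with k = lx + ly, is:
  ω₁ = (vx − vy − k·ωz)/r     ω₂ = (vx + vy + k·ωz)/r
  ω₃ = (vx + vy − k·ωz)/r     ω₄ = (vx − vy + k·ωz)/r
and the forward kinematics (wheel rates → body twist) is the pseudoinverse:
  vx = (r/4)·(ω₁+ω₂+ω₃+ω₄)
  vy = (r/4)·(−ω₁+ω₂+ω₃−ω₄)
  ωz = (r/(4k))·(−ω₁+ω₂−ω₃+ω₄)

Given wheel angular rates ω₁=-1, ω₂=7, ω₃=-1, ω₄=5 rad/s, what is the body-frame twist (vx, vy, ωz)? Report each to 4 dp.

k = lx + ly = 0.15 + 0.12 = 0.2700
ω₁+ω₂+ω₃+ω₄ = 10.0000  →  vx = (0.1/4)·10.0000 = 0.2500
−ω₁+ω₂+ω₃−ω₄ = 2.0000  →  vy = (0.1/4)·2.0000 = 0.0500
−ω₁+ω₂−ω₃+ω₄ = 14.0000  →  ωz = (0.1/1.0800)·14.0000 = 1.2963

(0.2500, 0.0500, 1.2963)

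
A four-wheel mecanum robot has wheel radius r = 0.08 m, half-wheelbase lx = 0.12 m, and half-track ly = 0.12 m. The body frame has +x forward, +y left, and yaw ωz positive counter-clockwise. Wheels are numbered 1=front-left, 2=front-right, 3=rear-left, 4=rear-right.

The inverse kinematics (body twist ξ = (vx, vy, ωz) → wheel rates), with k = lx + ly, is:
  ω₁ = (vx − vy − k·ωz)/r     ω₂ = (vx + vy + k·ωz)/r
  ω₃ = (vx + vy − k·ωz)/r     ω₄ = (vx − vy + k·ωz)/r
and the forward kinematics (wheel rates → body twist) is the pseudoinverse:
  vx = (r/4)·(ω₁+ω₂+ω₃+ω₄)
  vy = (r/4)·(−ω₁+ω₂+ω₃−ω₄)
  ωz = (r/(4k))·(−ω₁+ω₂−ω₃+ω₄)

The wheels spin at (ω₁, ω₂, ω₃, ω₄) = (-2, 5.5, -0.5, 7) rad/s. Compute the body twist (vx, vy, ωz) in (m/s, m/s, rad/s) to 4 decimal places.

(0.2000, 0.0000, 1.2500)

k = lx + ly = 0.12 + 0.12 = 0.2400
ω₁+ω₂+ω₃+ω₄ = 10.0000  →  vx = (0.08/4)·10.0000 = 0.2000
−ω₁+ω₂+ω₃−ω₄ = 0.0000  →  vy = (0.08/4)·0.0000 = 0.0000
−ω₁+ω₂−ω₃+ω₄ = 15.0000  →  ωz = (0.08/0.9600)·15.0000 = 1.2500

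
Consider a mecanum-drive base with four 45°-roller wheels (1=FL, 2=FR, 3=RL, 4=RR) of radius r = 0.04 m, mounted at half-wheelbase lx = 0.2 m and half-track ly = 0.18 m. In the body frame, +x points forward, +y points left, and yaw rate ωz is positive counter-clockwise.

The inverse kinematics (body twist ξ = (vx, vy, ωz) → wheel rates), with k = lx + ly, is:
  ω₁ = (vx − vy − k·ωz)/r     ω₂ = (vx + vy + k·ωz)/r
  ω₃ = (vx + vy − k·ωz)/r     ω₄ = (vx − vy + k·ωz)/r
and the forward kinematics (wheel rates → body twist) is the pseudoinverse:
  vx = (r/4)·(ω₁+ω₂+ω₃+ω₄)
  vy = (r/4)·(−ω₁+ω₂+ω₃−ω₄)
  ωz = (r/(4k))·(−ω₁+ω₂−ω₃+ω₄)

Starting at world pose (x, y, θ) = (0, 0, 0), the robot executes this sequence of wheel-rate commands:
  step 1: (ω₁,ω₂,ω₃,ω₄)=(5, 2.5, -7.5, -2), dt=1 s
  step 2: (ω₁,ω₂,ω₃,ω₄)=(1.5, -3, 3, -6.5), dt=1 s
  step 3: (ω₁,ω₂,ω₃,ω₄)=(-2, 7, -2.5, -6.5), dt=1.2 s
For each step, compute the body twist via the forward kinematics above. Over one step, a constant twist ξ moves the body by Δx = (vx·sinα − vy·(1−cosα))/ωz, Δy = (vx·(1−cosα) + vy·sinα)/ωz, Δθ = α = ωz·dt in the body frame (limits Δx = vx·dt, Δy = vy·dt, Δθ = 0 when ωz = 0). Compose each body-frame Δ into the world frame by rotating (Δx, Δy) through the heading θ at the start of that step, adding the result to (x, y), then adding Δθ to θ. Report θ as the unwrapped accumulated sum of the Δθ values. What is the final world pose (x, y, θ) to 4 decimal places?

step 1: ξ=(vx,vy,ωz)=(-0.0200, -0.0800, 0.0789), dt=1.0 → body Δ=(-0.0168, -0.0807, 0.0789) → world pose (-0.0168, -0.0807, 0.0789)
step 2: ξ=(vx,vy,ωz)=(-0.0500, 0.0500, -0.3684), dt=1.0 → body Δ=(-0.0398, 0.0580, -0.3684) → world pose (-0.0610, -0.0260, -0.2895)
step 3: ξ=(vx,vy,ωz)=(-0.0400, 0.1300, 0.1316), dt=1.2 → body Δ=(-0.0601, 0.1516, 0.1579) → world pose (-0.0754, 0.1364, -0.1316)

(-0.0754, 0.1364, -0.1316)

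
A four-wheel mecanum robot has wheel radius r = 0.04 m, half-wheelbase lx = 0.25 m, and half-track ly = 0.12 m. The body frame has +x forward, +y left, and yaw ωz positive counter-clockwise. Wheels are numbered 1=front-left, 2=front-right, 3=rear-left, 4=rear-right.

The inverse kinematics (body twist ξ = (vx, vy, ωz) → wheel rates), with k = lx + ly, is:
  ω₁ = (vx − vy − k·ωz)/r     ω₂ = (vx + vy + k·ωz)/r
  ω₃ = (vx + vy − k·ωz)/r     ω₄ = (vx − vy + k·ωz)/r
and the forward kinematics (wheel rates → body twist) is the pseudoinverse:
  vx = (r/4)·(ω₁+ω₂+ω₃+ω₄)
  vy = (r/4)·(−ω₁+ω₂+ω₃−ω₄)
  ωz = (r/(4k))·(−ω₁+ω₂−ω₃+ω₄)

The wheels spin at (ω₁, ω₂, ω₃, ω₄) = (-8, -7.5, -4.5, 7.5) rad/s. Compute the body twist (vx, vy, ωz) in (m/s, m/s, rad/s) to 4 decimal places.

k = lx + ly = 0.25 + 0.12 = 0.3700
ω₁+ω₂+ω₃+ω₄ = -12.5000  →  vx = (0.04/4)·-12.5000 = -0.1250
−ω₁+ω₂+ω₃−ω₄ = -11.5000  →  vy = (0.04/4)·-11.5000 = -0.1150
−ω₁+ω₂−ω₃+ω₄ = 12.5000  →  ωz = (0.04/1.4800)·12.5000 = 0.3378

(-0.1250, -0.1150, 0.3378)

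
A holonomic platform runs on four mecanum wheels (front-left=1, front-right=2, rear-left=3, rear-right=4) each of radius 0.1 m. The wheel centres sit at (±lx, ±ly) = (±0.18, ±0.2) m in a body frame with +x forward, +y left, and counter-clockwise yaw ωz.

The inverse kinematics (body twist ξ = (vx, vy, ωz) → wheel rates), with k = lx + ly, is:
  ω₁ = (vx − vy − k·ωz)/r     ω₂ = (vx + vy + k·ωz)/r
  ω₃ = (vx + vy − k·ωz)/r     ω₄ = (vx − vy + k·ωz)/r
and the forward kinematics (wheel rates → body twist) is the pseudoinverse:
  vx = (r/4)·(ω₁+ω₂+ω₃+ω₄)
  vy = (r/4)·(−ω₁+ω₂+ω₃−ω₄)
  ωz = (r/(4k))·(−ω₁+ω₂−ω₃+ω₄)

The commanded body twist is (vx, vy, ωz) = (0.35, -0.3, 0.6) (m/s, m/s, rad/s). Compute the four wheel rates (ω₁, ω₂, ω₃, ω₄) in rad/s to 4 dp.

k = lx + ly = 0.18 + 0.2 = 0.3800;  k·ωz = 0.3800·0.6 = 0.2280
ω₁ (FL) = (vx − vy − k·ωz)/r = 0.4220/0.1 = 4.2200
ω₂ (FR) = (vx + vy + k·ωz)/r = 0.2780/0.1 = 2.7800
ω₃ (RL) = (vx + vy − k·ωz)/r = -0.1780/0.1 = -1.7800
ω₄ (RR) = (vx − vy + k·ωz)/r = 0.8780/0.1 = 8.7800

(4.2200, 2.7800, -1.7800, 8.7800)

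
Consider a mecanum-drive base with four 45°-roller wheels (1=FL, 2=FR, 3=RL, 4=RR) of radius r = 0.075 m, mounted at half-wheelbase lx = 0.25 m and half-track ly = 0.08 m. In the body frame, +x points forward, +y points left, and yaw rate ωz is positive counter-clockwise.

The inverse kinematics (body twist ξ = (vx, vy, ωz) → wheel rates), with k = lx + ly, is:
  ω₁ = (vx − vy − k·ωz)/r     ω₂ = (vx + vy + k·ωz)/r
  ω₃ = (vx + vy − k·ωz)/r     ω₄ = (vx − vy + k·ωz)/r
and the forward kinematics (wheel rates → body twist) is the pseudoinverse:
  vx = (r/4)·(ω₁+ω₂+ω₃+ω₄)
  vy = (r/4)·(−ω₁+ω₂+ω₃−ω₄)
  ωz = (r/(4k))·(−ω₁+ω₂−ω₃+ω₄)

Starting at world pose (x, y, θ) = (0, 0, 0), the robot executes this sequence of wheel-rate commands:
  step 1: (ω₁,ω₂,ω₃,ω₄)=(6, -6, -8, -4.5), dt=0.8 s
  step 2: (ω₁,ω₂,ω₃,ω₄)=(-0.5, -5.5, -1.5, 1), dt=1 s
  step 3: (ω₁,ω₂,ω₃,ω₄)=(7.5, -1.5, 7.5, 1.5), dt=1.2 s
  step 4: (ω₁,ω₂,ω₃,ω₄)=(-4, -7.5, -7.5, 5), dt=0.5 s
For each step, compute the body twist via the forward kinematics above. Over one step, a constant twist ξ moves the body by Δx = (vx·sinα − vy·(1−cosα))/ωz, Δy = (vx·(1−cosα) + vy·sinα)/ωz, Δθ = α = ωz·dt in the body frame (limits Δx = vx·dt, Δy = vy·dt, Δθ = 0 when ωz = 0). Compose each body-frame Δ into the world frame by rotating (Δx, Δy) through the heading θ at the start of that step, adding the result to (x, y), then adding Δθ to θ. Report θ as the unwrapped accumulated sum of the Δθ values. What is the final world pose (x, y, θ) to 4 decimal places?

step 1: ξ=(vx,vy,ωz)=(-0.2344, -0.2906, -0.4830), dt=0.8 → body Δ=(-0.2272, -0.1910, -0.3864) → world pose (-0.2272, -0.1910, -0.3864)
step 2: ξ=(vx,vy,ωz)=(-0.1219, -0.1406, -0.1420), dt=1.0 → body Δ=(-0.1314, -0.1315, -0.1420) → world pose (-0.3985, -0.2633, -0.5284)
step 3: ξ=(vx,vy,ωz)=(0.2812, -0.0562, -0.8523), dt=1.2 → body Δ=(0.2501, -0.2144, -1.0227) → world pose (-0.2907, -0.5745, -1.5511)
step 4: ξ=(vx,vy,ωz)=(-0.2625, -0.3000, 0.5114), dt=0.5 → body Δ=(-0.1108, -0.1651, 0.2557) → world pose (-0.4579, -0.4670, -1.2955)

(-0.4579, -0.4670, -1.2955)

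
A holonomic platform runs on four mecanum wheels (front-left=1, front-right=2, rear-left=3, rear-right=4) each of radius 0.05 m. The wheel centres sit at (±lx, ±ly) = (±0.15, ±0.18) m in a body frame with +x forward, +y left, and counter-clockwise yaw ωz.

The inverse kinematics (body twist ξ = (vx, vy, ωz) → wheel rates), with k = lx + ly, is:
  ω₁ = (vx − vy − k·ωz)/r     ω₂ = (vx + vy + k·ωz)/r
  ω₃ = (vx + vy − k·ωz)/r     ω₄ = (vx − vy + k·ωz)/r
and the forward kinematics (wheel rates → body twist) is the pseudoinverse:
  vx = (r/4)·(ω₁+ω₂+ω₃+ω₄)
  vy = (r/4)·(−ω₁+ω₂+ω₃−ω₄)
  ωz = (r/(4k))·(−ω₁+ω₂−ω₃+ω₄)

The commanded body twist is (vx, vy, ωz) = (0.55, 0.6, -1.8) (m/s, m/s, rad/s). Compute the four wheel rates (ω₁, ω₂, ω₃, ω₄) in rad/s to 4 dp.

k = lx + ly = 0.15 + 0.18 = 0.3300;  k·ωz = 0.3300·-1.8 = -0.5940
ω₁ (FL) = (vx − vy − k·ωz)/r = 0.5440/0.05 = 10.8800
ω₂ (FR) = (vx + vy + k·ωz)/r = 0.5560/0.05 = 11.1200
ω₃ (RL) = (vx + vy − k·ωz)/r = 1.7440/0.05 = 34.8800
ω₄ (RR) = (vx − vy + k·ωz)/r = -0.6440/0.05 = -12.8800

(10.8800, 11.1200, 34.8800, -12.8800)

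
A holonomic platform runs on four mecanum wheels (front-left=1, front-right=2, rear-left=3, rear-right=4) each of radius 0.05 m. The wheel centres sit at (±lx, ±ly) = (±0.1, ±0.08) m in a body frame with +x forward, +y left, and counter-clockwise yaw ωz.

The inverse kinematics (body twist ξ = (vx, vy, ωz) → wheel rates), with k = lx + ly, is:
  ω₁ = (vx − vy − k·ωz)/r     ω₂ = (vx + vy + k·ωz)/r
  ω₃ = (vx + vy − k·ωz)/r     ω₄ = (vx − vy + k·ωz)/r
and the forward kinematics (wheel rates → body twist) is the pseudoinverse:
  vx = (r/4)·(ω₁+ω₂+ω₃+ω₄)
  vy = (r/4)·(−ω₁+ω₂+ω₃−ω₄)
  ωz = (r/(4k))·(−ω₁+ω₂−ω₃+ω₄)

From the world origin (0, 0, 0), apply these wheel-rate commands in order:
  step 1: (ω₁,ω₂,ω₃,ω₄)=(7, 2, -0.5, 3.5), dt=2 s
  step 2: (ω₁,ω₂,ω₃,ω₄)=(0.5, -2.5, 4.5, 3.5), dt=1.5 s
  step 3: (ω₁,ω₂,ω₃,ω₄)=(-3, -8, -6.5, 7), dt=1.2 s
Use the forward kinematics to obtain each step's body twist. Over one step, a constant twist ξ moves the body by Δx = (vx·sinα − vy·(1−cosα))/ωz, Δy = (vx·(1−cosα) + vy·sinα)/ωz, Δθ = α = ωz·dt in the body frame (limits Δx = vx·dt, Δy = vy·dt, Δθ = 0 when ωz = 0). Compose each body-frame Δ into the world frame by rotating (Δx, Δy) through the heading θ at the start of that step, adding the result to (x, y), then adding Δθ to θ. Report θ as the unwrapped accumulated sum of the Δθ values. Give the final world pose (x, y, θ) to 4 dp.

step 1: ξ=(vx,vy,ωz)=(0.1500, -0.1125, -0.0694), dt=2.0 → body Δ=(0.2834, -0.2451, -0.1389) → world pose (0.2834, -0.2451, -0.1389)
step 2: ξ=(vx,vy,ωz)=(0.0750, -0.0250, -0.2778), dt=1.5 → body Δ=(0.1016, -0.0595, -0.4167) → world pose (0.3758, -0.3181, -0.5556)
step 3: ξ=(vx,vy,ωz)=(-0.1313, -0.2313, 0.5903), dt=1.2 → body Δ=(-0.0504, -0.3084, 0.7083) → world pose (0.1703, -0.5535, 0.1528)

(0.1703, -0.5535, 0.1528)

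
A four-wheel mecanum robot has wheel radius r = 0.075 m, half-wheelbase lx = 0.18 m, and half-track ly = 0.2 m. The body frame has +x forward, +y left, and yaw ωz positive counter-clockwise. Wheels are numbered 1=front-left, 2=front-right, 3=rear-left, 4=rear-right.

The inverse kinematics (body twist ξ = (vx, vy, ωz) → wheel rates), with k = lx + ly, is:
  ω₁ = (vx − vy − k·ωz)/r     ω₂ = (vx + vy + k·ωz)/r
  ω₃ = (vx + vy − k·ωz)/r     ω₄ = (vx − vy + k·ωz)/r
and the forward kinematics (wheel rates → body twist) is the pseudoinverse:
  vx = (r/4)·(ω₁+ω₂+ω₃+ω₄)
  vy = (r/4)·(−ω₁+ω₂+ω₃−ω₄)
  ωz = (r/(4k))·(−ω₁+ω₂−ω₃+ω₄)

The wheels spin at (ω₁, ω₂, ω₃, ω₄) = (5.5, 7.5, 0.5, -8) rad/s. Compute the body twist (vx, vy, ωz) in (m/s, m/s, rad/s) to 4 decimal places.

(0.1031, 0.1969, -0.3207)

k = lx + ly = 0.18 + 0.2 = 0.3800
ω₁+ω₂+ω₃+ω₄ = 5.5000  →  vx = (0.075/4)·5.5000 = 0.1031
−ω₁+ω₂+ω₃−ω₄ = 10.5000  →  vy = (0.075/4)·10.5000 = 0.1969
−ω₁+ω₂−ω₃+ω₄ = -6.5000  →  ωz = (0.075/1.5200)·-6.5000 = -0.3207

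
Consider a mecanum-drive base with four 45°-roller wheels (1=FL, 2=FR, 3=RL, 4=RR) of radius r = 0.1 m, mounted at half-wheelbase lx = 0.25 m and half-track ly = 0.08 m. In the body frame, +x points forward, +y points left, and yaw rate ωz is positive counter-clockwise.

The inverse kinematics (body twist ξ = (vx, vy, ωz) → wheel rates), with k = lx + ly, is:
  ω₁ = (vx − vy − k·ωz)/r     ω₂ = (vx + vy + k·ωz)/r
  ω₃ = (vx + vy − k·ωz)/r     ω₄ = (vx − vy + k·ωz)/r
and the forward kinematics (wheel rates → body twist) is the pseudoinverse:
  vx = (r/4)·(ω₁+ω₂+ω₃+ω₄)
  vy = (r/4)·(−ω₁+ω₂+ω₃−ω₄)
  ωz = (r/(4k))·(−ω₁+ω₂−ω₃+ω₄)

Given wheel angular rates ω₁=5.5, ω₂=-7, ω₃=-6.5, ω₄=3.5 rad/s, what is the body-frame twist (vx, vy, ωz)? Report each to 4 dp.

(-0.1125, -0.5625, -0.1894)

k = lx + ly = 0.25 + 0.08 = 0.3300
ω₁+ω₂+ω₃+ω₄ = -4.5000  →  vx = (0.1/4)·-4.5000 = -0.1125
−ω₁+ω₂+ω₃−ω₄ = -22.5000  →  vy = (0.1/4)·-22.5000 = -0.5625
−ω₁+ω₂−ω₃+ω₄ = -2.5000  →  ωz = (0.1/1.3200)·-2.5000 = -0.1894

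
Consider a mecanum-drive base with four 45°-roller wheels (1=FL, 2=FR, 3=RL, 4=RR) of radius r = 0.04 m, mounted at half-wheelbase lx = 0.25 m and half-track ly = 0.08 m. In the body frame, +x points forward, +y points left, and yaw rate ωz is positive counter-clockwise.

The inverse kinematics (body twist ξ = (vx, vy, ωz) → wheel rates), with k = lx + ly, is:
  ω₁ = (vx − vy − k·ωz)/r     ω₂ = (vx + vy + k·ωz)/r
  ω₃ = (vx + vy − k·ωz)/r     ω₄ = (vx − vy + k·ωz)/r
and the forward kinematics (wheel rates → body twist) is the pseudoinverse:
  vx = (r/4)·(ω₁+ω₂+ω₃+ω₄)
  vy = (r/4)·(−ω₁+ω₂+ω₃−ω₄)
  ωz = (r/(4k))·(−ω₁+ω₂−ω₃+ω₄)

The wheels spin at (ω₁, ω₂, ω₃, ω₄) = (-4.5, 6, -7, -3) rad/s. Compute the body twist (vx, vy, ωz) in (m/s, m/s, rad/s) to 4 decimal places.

k = lx + ly = 0.25 + 0.08 = 0.3300
ω₁+ω₂+ω₃+ω₄ = -8.5000  →  vx = (0.04/4)·-8.5000 = -0.0850
−ω₁+ω₂+ω₃−ω₄ = 6.5000  →  vy = (0.04/4)·6.5000 = 0.0650
−ω₁+ω₂−ω₃+ω₄ = 14.5000  →  ωz = (0.04/1.3200)·14.5000 = 0.4394

(-0.0850, 0.0650, 0.4394)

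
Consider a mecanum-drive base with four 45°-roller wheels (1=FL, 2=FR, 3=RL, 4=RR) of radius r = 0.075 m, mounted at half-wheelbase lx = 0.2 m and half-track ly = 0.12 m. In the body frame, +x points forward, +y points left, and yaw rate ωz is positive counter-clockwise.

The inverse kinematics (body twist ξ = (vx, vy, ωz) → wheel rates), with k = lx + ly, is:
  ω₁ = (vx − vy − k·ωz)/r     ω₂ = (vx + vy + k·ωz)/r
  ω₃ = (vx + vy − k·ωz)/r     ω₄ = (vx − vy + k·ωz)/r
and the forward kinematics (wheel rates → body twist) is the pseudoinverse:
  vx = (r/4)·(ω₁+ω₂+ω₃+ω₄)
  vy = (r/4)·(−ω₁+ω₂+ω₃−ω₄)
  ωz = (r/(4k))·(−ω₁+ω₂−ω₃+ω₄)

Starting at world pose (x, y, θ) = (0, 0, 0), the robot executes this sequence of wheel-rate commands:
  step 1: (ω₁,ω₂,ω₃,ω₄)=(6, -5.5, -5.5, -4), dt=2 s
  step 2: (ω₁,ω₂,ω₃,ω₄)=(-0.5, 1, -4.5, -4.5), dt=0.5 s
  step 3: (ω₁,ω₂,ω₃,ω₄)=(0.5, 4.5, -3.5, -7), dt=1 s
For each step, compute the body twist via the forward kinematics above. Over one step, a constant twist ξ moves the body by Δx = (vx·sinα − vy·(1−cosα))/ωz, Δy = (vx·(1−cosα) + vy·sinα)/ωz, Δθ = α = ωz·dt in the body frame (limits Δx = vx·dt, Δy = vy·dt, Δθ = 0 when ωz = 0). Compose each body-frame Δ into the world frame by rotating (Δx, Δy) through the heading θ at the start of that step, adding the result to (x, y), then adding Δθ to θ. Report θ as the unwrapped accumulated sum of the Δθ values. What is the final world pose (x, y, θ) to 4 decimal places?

step 1: ξ=(vx,vy,ωz)=(-0.1688, -0.2437, -0.5859), dt=2.0 → body Δ=(-0.5198, -0.2072, -1.1719) → world pose (-0.5198, -0.2072, -1.1719)
step 2: ξ=(vx,vy,ωz)=(-0.1594, 0.0281, 0.0879), dt=0.5 → body Δ=(-0.0800, 0.0123, 0.0439) → world pose (-0.5395, -0.1287, -1.1279)
step 3: ξ=(vx,vy,ωz)=(-0.1031, 0.1406, 0.0293), dt=1.0 → body Δ=(-0.1052, 0.1391, 0.0293) → world pose (-0.4589, 0.0259, -1.0986)

(-0.4589, 0.0259, -1.0986)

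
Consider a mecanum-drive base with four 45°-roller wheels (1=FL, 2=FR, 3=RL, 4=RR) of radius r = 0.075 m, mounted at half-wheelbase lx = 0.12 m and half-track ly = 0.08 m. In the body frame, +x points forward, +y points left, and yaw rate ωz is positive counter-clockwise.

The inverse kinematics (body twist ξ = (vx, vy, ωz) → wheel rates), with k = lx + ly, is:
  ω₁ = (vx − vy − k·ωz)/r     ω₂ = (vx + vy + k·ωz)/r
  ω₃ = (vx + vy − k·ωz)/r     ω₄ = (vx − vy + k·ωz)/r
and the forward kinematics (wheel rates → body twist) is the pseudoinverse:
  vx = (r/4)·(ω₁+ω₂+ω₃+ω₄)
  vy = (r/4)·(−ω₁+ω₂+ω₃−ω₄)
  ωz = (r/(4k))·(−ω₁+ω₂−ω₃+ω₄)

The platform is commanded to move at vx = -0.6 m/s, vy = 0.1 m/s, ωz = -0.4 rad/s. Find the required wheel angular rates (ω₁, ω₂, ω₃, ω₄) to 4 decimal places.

k = lx + ly = 0.12 + 0.08 = 0.2000;  k·ωz = 0.2000·-0.4 = -0.0800
ω₁ (FL) = (vx − vy − k·ωz)/r = -0.6200/0.075 = -8.2667
ω₂ (FR) = (vx + vy + k·ωz)/r = -0.5800/0.075 = -7.7333
ω₃ (RL) = (vx + vy − k·ωz)/r = -0.4200/0.075 = -5.6000
ω₄ (RR) = (vx − vy + k·ωz)/r = -0.7800/0.075 = -10.4000

(-8.2667, -7.7333, -5.6000, -10.4000)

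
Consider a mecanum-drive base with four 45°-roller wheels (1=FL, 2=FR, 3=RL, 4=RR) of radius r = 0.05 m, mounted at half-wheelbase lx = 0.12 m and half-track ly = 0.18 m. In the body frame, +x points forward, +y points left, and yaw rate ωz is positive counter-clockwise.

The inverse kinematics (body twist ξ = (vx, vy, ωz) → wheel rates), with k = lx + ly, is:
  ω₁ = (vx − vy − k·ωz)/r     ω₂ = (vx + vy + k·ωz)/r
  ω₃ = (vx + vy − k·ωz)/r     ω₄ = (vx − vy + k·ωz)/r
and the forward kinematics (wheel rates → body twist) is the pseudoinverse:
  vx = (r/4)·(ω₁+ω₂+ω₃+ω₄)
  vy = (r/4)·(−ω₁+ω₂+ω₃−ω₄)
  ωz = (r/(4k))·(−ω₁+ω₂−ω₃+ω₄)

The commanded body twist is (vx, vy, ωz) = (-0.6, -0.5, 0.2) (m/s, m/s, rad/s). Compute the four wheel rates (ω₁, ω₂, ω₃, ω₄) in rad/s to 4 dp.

(-3.2000, -20.8000, -23.2000, -0.8000)

k = lx + ly = 0.12 + 0.18 = 0.3000;  k·ωz = 0.3000·0.2 = 0.0600
ω₁ (FL) = (vx − vy − k·ωz)/r = -0.1600/0.05 = -3.2000
ω₂ (FR) = (vx + vy + k·ωz)/r = -1.0400/0.05 = -20.8000
ω₃ (RL) = (vx + vy − k·ωz)/r = -1.1600/0.05 = -23.2000
ω₄ (RR) = (vx − vy + k·ωz)/r = -0.0400/0.05 = -0.8000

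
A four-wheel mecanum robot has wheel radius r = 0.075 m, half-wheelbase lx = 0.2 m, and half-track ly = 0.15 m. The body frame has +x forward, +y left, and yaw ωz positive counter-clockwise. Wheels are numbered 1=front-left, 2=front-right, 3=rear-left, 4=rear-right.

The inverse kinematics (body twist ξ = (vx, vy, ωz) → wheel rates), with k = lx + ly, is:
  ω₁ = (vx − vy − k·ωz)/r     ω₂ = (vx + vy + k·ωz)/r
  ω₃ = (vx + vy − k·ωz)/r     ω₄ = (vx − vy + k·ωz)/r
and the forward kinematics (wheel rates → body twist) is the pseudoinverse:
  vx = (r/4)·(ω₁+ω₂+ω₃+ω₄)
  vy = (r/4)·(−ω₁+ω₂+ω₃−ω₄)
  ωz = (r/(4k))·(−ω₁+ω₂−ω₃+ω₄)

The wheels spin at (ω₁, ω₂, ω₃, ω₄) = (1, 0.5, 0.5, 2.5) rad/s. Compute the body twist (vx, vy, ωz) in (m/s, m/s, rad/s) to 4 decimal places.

k = lx + ly = 0.2 + 0.15 = 0.3500
ω₁+ω₂+ω₃+ω₄ = 4.5000  →  vx = (0.075/4)·4.5000 = 0.0844
−ω₁+ω₂+ω₃−ω₄ = -2.5000  →  vy = (0.075/4)·-2.5000 = -0.0469
−ω₁+ω₂−ω₃+ω₄ = 1.5000  →  ωz = (0.075/1.4000)·1.5000 = 0.0804

(0.0844, -0.0469, 0.0804)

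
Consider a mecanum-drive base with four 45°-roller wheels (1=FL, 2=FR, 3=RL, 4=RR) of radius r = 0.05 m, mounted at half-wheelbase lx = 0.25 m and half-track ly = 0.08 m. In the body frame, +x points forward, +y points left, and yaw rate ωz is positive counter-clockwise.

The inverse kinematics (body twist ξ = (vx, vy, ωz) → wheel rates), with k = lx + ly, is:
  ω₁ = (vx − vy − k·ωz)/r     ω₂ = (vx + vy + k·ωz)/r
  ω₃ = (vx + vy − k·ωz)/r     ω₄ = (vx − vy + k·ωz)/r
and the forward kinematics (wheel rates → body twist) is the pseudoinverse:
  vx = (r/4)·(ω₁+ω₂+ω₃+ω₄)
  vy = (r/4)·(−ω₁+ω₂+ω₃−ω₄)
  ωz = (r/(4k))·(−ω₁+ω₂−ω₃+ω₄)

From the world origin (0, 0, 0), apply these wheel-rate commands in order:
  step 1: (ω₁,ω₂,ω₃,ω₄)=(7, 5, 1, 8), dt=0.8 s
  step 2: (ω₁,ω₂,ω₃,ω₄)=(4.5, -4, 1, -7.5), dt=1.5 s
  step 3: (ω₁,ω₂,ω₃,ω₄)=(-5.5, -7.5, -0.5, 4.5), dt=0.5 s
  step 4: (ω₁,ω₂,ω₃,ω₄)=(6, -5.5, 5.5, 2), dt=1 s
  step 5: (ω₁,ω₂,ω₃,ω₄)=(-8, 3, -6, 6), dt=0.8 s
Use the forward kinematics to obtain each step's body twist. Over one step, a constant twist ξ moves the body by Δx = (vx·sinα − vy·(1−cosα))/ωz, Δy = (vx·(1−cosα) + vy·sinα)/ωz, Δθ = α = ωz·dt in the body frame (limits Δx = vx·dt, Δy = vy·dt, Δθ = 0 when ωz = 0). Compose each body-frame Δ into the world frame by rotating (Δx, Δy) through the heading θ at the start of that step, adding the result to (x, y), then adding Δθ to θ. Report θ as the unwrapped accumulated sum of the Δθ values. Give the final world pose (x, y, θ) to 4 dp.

(-0.0279, -0.1295, -0.6288)

step 1: ξ=(vx,vy,ωz)=(0.2625, -0.1125, 0.1894), dt=0.8 → body Δ=(0.2160, -0.0738, 0.1515) → world pose (0.2160, -0.0738, 0.1515)
step 2: ξ=(vx,vy,ωz)=(-0.0750, 0.0000, -0.6439), dt=1.5 → body Δ=(-0.0958, 0.0502, -0.9659) → world pose (0.1137, -0.0386, -0.8144)
step 3: ξ=(vx,vy,ωz)=(-0.1125, -0.0875, 0.1136), dt=0.5 → body Δ=(-0.0550, -0.0453, 0.0568) → world pose (0.0430, -0.0297, -0.7576)
step 4: ξ=(vx,vy,ωz)=(0.1000, -0.1000, -0.5682), dt=1.0 → body Δ=(0.0671, -0.1224, -0.5682) → world pose (0.0077, -0.1647, -1.3258)
step 5: ξ=(vx,vy,ωz)=(-0.0625, -0.0125, 0.8712), dt=0.8 → body Δ=(-0.0427, -0.0259, 0.6970) → world pose (-0.0279, -0.1295, -0.6288)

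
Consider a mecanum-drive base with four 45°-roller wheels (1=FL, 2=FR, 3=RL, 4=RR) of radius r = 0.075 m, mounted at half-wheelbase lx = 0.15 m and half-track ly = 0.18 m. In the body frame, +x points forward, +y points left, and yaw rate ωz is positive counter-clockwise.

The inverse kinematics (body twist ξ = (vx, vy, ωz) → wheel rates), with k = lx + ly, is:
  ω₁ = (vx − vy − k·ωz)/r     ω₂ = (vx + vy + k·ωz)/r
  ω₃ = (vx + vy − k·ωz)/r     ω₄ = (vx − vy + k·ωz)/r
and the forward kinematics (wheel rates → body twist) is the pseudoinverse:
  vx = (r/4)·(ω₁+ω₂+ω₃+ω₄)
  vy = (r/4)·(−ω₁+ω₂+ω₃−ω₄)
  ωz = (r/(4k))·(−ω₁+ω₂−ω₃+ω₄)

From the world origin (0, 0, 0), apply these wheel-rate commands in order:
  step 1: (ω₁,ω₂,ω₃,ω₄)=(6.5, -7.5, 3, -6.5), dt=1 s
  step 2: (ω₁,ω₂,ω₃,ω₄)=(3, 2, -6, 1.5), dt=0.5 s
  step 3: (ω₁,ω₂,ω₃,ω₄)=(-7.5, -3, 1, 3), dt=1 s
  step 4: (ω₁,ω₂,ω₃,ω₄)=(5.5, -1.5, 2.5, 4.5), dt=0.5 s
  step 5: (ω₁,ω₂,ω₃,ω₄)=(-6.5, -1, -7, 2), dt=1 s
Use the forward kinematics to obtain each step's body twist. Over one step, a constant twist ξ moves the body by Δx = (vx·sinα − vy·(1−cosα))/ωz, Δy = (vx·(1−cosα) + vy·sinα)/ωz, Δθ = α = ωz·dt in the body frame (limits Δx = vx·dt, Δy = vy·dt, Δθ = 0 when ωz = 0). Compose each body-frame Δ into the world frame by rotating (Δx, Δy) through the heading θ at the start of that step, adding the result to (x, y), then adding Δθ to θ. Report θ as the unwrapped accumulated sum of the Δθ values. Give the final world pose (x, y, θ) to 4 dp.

step 1: ξ=(vx,vy,ωz)=(-0.0844, -0.0844, -1.3352), dt=1.0 → body Δ=(-0.1099, -0.0130, -1.3352) → world pose (-0.1099, -0.0130, -1.3352)
step 2: ξ=(vx,vy,ωz)=(0.0094, -0.1594, 0.3693), dt=0.5 → body Δ=(0.0120, -0.0788, 0.1847) → world pose (-0.1837, -0.0431, -1.1506)
step 3: ξ=(vx,vy,ωz)=(-0.1219, 0.0469, 0.3693), dt=1.0 → body Δ=(-0.1277, 0.0236, 0.3693) → world pose (-0.2143, 0.0831, -0.7813)
step 4: ξ=(vx,vy,ωz)=(0.2062, -0.1687, -0.2841), dt=0.5 → body Δ=(0.0968, -0.0914, -0.1420) → world pose (-0.2099, -0.0499, -0.9233)
step 5: ξ=(vx,vy,ωz)=(-0.2344, -0.0656, 0.8239), dt=1.0 → body Δ=(-0.1832, -0.1497, 0.8239) → world pose (-0.4398, 0.0059, -0.0994)

(-0.4398, 0.0059, -0.0994)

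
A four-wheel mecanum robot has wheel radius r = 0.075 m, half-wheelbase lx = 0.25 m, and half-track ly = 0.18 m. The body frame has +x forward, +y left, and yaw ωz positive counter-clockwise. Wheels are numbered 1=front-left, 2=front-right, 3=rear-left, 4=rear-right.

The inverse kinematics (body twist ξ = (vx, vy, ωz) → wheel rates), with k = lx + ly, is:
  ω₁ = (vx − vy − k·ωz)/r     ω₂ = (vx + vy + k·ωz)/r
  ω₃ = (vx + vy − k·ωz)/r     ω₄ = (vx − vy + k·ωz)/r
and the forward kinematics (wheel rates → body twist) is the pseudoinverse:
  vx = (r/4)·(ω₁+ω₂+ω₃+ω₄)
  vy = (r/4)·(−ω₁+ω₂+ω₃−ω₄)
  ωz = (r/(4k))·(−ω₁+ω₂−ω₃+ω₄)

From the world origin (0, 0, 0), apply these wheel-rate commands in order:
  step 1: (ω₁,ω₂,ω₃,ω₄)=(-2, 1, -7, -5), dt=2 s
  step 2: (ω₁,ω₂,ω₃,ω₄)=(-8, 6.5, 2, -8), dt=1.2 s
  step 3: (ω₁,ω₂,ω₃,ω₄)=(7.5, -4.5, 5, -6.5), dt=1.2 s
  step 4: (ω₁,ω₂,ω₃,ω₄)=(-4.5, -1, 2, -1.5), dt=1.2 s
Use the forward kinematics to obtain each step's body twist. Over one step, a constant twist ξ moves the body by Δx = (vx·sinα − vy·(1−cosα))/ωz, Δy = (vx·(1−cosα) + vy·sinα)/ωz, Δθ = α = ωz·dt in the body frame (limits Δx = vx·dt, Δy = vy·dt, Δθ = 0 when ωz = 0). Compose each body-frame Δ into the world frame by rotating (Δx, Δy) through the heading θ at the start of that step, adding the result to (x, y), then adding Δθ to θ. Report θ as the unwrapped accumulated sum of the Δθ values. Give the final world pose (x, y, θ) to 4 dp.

step 1: ξ=(vx,vy,ωz)=(-0.2437, 0.0187, 0.2180), dt=2.0 → body Δ=(-0.4802, -0.0683, 0.4360) → world pose (-0.4802, -0.0683, 0.4360)
step 2: ξ=(vx,vy,ωz)=(-0.1406, 0.4594, 0.1962), dt=1.2 → body Δ=(-0.2318, 0.5264, 0.2355) → world pose (-0.9127, 0.3109, 0.6715)
step 3: ξ=(vx,vy,ωz)=(0.0281, -0.0094, -1.0247), dt=1.2 → body Δ=(0.0198, -0.0269, -1.2297) → world pose (-0.8805, 0.3022, -0.5581)
step 4: ξ=(vx,vy,ωz)=(-0.0937, 0.1312, 0.0000), dt=1.2 → body Δ=(-0.1125, 0.1575, 0.0000) → world pose (-0.8925, 0.4954, -0.5581)

(-0.8925, 0.4954, -0.5581)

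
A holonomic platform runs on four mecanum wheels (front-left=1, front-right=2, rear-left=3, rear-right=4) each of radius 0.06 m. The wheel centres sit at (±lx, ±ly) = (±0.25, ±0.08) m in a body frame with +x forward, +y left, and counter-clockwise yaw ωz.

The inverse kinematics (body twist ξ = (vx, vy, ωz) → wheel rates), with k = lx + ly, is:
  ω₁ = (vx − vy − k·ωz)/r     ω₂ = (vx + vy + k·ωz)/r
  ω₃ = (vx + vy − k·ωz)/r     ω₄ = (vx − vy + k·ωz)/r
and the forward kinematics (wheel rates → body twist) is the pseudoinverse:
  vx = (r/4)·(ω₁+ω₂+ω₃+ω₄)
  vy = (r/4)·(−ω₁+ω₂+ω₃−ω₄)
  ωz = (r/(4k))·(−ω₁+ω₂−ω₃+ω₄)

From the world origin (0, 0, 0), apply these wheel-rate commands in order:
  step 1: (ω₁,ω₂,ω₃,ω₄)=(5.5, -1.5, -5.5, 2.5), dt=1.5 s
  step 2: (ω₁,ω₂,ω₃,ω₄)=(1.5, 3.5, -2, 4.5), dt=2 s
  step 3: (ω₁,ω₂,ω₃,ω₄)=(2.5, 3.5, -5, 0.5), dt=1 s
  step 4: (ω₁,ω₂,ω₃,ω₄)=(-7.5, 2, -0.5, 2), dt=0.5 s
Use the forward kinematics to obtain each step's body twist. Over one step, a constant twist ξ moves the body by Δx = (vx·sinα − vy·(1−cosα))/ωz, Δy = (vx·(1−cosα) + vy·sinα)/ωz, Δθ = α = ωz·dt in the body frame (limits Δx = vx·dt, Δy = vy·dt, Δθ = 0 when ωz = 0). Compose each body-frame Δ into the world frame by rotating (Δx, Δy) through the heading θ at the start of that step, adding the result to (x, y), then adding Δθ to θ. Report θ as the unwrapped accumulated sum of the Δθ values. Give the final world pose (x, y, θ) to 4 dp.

(0.2986, -0.3899, 1.4091)

step 1: ξ=(vx,vy,ωz)=(0.0150, -0.2250, 0.0455), dt=1.5 → body Δ=(0.0340, -0.3365, 0.0682) → world pose (0.0340, -0.3365, 0.0682)
step 2: ξ=(vx,vy,ωz)=(0.1125, -0.0675, 0.3864), dt=2.0 → body Δ=(0.2529, -0.0393, 0.7727) → world pose (0.2890, -0.3584, 0.8409)
step 3: ξ=(vx,vy,ωz)=(0.0225, -0.0675, 0.2955), dt=1.0 → body Δ=(0.0321, -0.0632, 0.2955) → world pose (0.3575, -0.3767, 1.1364)
step 4: ξ=(vx,vy,ωz)=(-0.0600, 0.1050, 0.5455), dt=0.5 → body Δ=(-0.0367, 0.0478, 0.2727) → world pose (0.2986, -0.3899, 1.4091)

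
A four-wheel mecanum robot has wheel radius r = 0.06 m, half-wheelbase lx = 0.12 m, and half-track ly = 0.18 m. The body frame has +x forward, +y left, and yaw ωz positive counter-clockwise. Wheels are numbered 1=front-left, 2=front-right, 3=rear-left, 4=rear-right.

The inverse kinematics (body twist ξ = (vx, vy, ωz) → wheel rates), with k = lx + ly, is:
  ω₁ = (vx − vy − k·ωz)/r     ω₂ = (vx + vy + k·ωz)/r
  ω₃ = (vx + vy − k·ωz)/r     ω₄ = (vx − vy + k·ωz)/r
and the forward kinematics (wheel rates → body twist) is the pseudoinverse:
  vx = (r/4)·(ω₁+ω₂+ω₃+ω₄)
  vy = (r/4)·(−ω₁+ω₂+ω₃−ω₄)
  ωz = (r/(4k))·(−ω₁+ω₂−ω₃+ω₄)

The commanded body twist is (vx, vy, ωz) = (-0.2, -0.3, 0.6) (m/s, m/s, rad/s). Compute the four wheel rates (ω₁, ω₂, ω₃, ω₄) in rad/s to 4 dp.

(-1.3333, -5.3333, -11.3333, 4.6667)

k = lx + ly = 0.12 + 0.18 = 0.3000;  k·ωz = 0.3000·0.6 = 0.1800
ω₁ (FL) = (vx − vy − k·ωz)/r = -0.0800/0.06 = -1.3333
ω₂ (FR) = (vx + vy + k·ωz)/r = -0.3200/0.06 = -5.3333
ω₃ (RL) = (vx + vy − k·ωz)/r = -0.6800/0.06 = -11.3333
ω₄ (RR) = (vx − vy + k·ωz)/r = 0.2800/0.06 = 4.6667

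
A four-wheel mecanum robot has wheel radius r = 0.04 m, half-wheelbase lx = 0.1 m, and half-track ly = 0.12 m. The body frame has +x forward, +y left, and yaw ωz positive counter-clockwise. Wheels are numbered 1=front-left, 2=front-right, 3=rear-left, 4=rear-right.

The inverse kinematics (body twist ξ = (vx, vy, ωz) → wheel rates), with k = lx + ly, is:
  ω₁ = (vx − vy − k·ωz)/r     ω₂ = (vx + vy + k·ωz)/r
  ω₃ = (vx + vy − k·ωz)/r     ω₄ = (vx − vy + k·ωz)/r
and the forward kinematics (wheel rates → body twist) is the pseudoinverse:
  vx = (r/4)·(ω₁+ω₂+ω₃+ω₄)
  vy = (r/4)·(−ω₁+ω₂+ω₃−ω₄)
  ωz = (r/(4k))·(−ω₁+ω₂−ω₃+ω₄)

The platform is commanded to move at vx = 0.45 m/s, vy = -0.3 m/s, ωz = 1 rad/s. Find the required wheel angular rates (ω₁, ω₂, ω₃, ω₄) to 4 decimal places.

k = lx + ly = 0.1 + 0.12 = 0.2200;  k·ωz = 0.2200·1 = 0.2200
ω₁ (FL) = (vx − vy − k·ωz)/r = 0.5300/0.04 = 13.2500
ω₂ (FR) = (vx + vy + k·ωz)/r = 0.3700/0.04 = 9.2500
ω₃ (RL) = (vx + vy − k·ωz)/r = -0.0700/0.04 = -1.7500
ω₄ (RR) = (vx − vy + k·ωz)/r = 0.9700/0.04 = 24.2500

(13.2500, 9.2500, -1.7500, 24.2500)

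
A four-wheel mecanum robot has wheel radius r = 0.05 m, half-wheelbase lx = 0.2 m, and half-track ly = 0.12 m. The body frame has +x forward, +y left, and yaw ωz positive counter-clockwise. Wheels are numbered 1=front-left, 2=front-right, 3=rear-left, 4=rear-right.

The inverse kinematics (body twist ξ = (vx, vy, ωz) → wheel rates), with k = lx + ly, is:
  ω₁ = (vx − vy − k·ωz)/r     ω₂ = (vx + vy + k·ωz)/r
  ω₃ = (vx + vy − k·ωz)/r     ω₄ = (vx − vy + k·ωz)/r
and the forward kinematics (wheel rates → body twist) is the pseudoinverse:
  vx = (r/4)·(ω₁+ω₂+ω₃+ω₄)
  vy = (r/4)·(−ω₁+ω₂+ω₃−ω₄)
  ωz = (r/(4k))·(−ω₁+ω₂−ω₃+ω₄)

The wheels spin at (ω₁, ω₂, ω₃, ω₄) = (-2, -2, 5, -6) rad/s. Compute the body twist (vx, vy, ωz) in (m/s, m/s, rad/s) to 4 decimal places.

k = lx + ly = 0.2 + 0.12 = 0.3200
ω₁+ω₂+ω₃+ω₄ = -5.0000  →  vx = (0.05/4)·-5.0000 = -0.0625
−ω₁+ω₂+ω₃−ω₄ = 11.0000  →  vy = (0.05/4)·11.0000 = 0.1375
−ω₁+ω₂−ω₃+ω₄ = -11.0000  →  ωz = (0.05/1.2800)·-11.0000 = -0.4297

(-0.0625, 0.1375, -0.4297)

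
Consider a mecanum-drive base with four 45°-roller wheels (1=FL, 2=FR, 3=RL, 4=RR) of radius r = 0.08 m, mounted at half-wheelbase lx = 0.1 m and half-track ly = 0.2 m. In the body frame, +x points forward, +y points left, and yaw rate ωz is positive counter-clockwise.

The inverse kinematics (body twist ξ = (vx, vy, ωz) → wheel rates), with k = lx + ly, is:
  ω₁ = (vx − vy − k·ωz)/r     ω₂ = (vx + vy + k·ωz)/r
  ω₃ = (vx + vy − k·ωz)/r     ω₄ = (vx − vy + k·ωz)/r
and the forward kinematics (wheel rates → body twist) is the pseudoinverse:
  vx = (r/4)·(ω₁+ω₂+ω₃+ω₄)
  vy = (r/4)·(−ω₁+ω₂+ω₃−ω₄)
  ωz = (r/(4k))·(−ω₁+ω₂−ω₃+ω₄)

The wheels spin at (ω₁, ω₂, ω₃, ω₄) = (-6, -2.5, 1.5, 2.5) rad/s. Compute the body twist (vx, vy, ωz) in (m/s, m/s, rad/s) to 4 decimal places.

(-0.0900, 0.0500, 0.3000)

k = lx + ly = 0.1 + 0.2 = 0.3000
ω₁+ω₂+ω₃+ω₄ = -4.5000  →  vx = (0.08/4)·-4.5000 = -0.0900
−ω₁+ω₂+ω₃−ω₄ = 2.5000  →  vy = (0.08/4)·2.5000 = 0.0500
−ω₁+ω₂−ω₃+ω₄ = 4.5000  →  ωz = (0.08/1.2000)·4.5000 = 0.3000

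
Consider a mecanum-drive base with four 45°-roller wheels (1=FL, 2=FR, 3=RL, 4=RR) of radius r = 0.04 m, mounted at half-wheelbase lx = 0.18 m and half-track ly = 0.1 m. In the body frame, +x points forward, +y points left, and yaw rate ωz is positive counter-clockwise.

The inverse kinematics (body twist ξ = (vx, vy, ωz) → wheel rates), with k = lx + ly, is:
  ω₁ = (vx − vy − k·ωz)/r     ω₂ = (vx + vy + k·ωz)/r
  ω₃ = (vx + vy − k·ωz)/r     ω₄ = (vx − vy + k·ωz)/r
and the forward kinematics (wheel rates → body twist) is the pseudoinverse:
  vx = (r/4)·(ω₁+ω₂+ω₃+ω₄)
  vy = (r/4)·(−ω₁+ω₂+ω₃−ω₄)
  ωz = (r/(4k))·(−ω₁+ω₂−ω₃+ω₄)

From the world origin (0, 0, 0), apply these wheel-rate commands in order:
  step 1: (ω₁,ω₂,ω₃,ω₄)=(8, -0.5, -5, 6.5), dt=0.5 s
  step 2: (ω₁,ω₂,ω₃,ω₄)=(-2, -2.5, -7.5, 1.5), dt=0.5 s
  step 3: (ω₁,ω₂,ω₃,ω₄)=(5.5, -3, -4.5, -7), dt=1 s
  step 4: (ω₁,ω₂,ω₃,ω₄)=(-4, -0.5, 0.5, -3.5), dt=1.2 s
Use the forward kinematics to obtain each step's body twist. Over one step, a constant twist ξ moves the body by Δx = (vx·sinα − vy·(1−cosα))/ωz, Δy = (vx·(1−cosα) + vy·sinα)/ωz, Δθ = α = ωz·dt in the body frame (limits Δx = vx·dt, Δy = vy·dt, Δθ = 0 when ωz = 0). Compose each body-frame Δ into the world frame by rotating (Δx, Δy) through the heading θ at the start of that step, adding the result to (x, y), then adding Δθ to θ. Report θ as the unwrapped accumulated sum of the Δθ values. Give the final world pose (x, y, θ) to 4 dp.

(-0.1576, -0.1070, -0.2089)

step 1: ξ=(vx,vy,ωz)=(0.0900, -0.2000, 0.1071), dt=0.5 → body Δ=(0.0477, -0.0987, 0.0536) → world pose (0.0477, -0.0987, 0.0536)
step 2: ξ=(vx,vy,ωz)=(-0.1050, -0.0950, 0.3036), dt=0.5 → body Δ=(-0.0487, -0.0513, 0.1518) → world pose (0.0018, -0.1526, 0.2054)
step 3: ξ=(vx,vy,ωz)=(-0.0900, -0.0600, -0.3929), dt=1.0 → body Δ=(-0.0993, -0.0410, -0.3929) → world pose (-0.0871, -0.2130, -0.1875)
step 4: ξ=(vx,vy,ωz)=(-0.0750, 0.0750, -0.0179), dt=1.2 → body Δ=(-0.0890, 0.0910, -0.0214) → world pose (-0.1576, -0.1070, -0.2089)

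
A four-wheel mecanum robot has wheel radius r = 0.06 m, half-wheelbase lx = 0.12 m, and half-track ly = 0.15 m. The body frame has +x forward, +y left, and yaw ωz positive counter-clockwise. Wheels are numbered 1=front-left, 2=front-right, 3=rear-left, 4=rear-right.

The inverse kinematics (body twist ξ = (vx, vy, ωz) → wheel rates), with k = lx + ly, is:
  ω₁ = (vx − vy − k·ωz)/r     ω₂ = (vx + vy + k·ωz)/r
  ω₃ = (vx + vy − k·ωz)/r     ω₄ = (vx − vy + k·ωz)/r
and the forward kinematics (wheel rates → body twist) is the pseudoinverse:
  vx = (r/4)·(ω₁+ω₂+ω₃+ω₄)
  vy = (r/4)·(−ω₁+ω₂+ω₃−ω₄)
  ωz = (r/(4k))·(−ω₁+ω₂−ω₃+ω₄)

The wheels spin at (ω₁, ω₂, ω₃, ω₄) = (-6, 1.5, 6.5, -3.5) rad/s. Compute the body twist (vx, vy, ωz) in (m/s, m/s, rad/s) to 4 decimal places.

k = lx + ly = 0.12 + 0.15 = 0.2700
ω₁+ω₂+ω₃+ω₄ = -1.5000  →  vx = (0.06/4)·-1.5000 = -0.0225
−ω₁+ω₂+ω₃−ω₄ = 17.5000  →  vy = (0.06/4)·17.5000 = 0.2625
−ω₁+ω₂−ω₃+ω₄ = -2.5000  →  ωz = (0.06/1.0800)·-2.5000 = -0.1389

(-0.0225, 0.2625, -0.1389)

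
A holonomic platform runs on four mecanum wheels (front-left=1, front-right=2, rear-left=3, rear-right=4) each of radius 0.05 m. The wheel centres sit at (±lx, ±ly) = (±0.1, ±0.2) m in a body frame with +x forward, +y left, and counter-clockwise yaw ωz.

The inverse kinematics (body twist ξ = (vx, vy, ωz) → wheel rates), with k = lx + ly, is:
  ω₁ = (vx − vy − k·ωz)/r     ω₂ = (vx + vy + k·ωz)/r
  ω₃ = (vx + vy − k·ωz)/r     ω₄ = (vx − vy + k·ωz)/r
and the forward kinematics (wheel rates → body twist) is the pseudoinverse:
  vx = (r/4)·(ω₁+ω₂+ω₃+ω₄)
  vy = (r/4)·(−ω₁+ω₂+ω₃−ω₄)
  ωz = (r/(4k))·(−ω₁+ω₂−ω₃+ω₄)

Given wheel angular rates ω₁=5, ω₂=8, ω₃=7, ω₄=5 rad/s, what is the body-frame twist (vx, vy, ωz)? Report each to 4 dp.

(0.3125, 0.0625, 0.0417)

k = lx + ly = 0.1 + 0.2 = 0.3000
ω₁+ω₂+ω₃+ω₄ = 25.0000  →  vx = (0.05/4)·25.0000 = 0.3125
−ω₁+ω₂+ω₃−ω₄ = 5.0000  →  vy = (0.05/4)·5.0000 = 0.0625
−ω₁+ω₂−ω₃+ω₄ = 1.0000  →  ωz = (0.05/1.2000)·1.0000 = 0.0417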